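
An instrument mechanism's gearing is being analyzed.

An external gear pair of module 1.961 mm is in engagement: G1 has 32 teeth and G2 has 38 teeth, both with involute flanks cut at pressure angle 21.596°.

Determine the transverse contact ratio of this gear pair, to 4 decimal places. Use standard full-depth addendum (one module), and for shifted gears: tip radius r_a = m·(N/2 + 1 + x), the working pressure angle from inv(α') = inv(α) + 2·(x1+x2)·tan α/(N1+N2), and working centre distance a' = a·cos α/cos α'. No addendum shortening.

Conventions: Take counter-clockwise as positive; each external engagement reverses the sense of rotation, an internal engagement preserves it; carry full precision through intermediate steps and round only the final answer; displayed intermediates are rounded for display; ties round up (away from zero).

1.6160

single-mesh involute tooth geometry (32T engaging 38T at module 1.961)
base radii: r_b1 = 29.173473, r_b2 = 34.643500
tip radii: r_a1 = 33.337000, r_a2 = 39.220000
no profile shift: α' = α, a' = a
action lengths: √(r_a1²−r_b1²) = 16.132700, √(r_a2²−r_b2²) = 18.385765
base pitch p_b = π·m·cos α = 5.728198
CR = (16.132700 + 18.385765 − 68.635000·sin 21.59600°)/5.728198 = 1.615987
contact ratio ≈ 1.6160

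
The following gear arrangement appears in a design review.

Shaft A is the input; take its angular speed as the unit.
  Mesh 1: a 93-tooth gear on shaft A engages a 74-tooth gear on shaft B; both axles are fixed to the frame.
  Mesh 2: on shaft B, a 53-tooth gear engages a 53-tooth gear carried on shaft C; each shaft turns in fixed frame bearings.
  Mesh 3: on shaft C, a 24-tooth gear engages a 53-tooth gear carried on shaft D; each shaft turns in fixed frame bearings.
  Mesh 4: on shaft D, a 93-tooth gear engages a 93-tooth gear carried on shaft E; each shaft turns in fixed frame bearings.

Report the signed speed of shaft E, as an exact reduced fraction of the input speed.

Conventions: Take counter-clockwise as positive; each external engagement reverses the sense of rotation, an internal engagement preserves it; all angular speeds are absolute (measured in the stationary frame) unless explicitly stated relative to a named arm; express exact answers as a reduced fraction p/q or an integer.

4-mesh fixed-axis compound train (all bearings frame-fixed)
mesh 1 [93T→74T]: |ω|/ω_in = 1×93/74 = 93/74, sense flips to −
mesh 2 [53T→53T]: |ω|/ω_in = (93/74)×53/53 = 93/74, sense flips to +
mesh 3 [24T→53T]: |ω|/ω_in = (93/74)×24/53 = 1116/1961, sense flips to −
mesh 4 [93T→93T]: |ω|/ω_in = (1116/1961)×93/93 = 1116/1961, sense flips to +
signed output speed (× input speed) = 1116/1961

1116/1961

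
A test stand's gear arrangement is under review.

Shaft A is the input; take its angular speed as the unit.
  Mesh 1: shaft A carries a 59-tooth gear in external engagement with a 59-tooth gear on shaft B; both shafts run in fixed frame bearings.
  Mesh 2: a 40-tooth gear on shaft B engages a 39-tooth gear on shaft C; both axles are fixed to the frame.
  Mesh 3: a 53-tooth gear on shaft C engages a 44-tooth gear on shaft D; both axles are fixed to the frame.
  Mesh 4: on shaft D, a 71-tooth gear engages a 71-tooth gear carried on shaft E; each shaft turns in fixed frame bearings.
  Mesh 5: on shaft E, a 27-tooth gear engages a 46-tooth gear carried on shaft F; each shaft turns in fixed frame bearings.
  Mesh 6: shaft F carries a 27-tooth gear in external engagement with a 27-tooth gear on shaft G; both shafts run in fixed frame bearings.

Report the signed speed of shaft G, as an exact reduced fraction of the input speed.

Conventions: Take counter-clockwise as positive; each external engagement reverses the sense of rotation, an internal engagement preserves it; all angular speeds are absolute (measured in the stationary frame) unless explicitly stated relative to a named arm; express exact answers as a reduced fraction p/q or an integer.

6-mesh fixed-axis compound train (all bearings frame-fixed)
mesh 1 [59T→59T]: |ω|/ω_in = 1×59/59 = 1, sense flips to −
mesh 2 [40T→39T]: |ω|/ω_in = 1×40/39 = 40/39, sense flips to +
mesh 3 [53T→44T]: |ω|/ω_in = (40/39)×53/44 = 530/429, sense flips to −
mesh 4 [71T→71T]: |ω|/ω_in = (530/429)×71/71 = 530/429, sense flips to +
mesh 5 [27T→46T]: |ω|/ω_in = (530/429)×27/46 = 2385/3289, sense flips to −
mesh 6 [27T→27T]: |ω|/ω_in = (2385/3289)×27/27 = 2385/3289, sense flips to +
signed output speed (× input speed) = 2385/3289

2385/3289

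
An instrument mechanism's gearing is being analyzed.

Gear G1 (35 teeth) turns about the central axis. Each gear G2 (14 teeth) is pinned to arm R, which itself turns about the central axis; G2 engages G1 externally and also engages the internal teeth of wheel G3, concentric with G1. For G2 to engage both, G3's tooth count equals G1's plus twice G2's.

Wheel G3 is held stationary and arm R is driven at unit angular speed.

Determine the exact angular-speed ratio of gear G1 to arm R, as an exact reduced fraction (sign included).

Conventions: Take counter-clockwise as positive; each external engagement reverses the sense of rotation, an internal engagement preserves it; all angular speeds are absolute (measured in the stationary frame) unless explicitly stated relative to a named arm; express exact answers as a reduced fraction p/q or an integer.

topology: planetary set — G1 35T / G2 14T / G3 63T, arm = carrier (Willis)
ring teeth: 35 + 2·14 = 63
35(ω_sun−ω_arm) = −63(ω_ring−ω_arm),  ω_ring = 0, ω_arm = 1
ω_sun = 1 − (63/35)(0−1) = 14/5
ω_out/ω_in = 14/5

14/5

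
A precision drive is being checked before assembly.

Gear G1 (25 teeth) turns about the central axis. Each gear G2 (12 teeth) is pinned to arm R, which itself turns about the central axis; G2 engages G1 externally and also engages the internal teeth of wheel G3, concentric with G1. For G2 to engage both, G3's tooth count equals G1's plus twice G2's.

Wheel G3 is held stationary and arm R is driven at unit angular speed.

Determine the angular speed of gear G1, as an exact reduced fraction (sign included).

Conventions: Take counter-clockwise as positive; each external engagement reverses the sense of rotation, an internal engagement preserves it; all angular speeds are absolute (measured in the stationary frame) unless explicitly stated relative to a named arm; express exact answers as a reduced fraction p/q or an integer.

class = planetary set [G3 = 25+2·12 = 49; Willis about the carrier]
ring teeth: 25 + 2·12 = 49
25(ω_sun−ω_arm) = −49(ω_ring−ω_arm),  ω_ring = 0, ω_arm = 1
ω_sun = 1 − (49/25)(0−1) = 74/25
exact speed ratio = 74/25

74/25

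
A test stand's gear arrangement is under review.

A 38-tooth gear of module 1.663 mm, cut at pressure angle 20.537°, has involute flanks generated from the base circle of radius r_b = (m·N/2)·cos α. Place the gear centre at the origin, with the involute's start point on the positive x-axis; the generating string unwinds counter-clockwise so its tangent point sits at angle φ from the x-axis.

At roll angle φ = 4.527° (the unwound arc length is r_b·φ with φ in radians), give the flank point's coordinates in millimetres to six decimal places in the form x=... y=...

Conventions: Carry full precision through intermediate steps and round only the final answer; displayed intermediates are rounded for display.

recognized (one wheel, involute flank): single-mesh tooth geometry, m = 1.663, N = 38
pitch radius r_p = m·N/2 = 1.663·38/2 = 31.597000
base radius r_b = r_p·cos α = 31.597000·cos 20.537° = 29.588879
roll angle φ = 4.527° = 0.07901106 rad
x = r_b·(cos φ + φ·sin φ) = 29.681093
y = r_b·(sin φ − φ·cos φ) = 0.004862

x=29.681093 y=0.004862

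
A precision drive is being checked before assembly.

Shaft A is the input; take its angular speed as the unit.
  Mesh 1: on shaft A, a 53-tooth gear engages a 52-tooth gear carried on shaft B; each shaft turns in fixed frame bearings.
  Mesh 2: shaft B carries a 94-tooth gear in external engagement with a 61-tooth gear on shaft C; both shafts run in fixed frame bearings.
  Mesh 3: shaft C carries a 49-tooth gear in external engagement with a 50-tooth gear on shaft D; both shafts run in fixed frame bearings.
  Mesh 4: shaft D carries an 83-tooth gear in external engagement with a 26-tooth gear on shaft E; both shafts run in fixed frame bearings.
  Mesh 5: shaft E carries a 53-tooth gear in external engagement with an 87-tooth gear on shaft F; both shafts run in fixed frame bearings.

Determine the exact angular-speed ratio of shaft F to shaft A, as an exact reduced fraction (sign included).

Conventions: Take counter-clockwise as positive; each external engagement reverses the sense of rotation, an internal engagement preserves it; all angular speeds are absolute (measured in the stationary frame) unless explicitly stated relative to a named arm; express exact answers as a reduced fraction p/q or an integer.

-536937541/179376600

class = fixed-axis compound train [5 meshes; 5 ratios multiply, 5 sense flips]
mesh 1 [53T→52T]: running ratio 53/52, sense −
mesh 2 [94T→61T]: running ratio 2491/1586, sense +
mesh 3 [49T→50T]: running ratio 122059/79300, sense −
mesh 4 [83T→26T]: running ratio 10130897/2061800, sense +
mesh 5 [53T→87T]: running ratio 536937541/179376600, sense −
ω_out/ω_in = -536937541/179376600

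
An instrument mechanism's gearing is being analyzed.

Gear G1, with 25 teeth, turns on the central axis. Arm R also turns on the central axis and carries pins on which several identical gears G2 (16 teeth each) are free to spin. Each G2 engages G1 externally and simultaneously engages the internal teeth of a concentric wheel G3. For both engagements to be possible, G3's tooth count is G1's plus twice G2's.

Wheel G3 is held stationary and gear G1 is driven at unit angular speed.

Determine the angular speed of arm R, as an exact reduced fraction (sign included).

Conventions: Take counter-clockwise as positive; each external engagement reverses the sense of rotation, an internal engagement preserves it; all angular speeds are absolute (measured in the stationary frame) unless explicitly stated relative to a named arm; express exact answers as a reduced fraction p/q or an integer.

class = planetary set [G3 = 25+2·16 = 57; Willis about the carrier]
ring teeth: 25 + 2·16 = 57
25(ω_sun−ω_arm) = −57(ω_ring−ω_arm),  ω_ring = 0, ω_sun = 1
25(1−ω_arm) = −57(0−ω_arm)  ⇒  82·ω_arm = 25  ⇒  ω_arm = 25/82
exact speed ratio = 25/82

25/82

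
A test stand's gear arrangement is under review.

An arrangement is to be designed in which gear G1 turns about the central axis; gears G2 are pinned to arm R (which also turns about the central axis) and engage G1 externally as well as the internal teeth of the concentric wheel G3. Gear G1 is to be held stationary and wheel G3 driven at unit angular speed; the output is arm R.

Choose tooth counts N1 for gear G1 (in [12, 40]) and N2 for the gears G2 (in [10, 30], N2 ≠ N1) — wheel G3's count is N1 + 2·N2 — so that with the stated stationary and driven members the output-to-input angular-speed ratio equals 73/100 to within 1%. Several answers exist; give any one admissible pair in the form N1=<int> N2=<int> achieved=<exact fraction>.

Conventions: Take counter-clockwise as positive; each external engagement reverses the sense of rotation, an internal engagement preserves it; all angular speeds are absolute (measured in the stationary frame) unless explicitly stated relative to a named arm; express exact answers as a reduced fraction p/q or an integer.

N1=27 N2=23 achieved=73/100

planetary set to be sized for 73/100 (Willis relation)
Willis with ω_sun = 0: ω_arm/ω_ring = N3/(N1+N3); set equal to 73/100  ⇒  N3/N1 = (73/100)/(1 − 73/100) = 73/27
N3 = N1 + 2·N2  ⇒  N2/N1 = (N3/N1 − 1)/2 = (73/27 − 1)/2 = 23/27
smallest multiple with N1 ≥ 12 and N2 ≥ 10: k = 1  ⇒  N1 = 1·27 = 27, N2 = 1·23 = 23 (N1 ≤ 40, N2 ≤ 30, N2 ≠ N1 ✓), N3 = 27 + 2·23 = 73
check: N3/(N1+N3) with N1 = 27, N3 = 73 gives 73/100; |achieved − target| = 0 ≤ 73/10000 ✓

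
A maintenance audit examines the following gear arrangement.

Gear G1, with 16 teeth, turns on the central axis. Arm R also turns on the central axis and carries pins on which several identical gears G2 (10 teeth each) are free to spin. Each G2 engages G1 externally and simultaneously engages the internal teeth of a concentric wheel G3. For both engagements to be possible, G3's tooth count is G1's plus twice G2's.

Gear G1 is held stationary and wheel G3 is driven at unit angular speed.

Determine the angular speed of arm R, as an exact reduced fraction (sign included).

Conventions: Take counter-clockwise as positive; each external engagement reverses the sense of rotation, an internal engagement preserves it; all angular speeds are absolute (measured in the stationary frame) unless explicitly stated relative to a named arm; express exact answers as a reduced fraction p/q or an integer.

planetary set (16T centre, 10T on arm, 36T internal) — Willis relation
ring teeth: 16 + 2·10 = 36
16(ω_sun−ω_arm) = −36(ω_ring−ω_arm),  ω_sun = 0, ω_ring = 1
16(0−ω_arm) = −36(1−ω_arm)  ⇒  52·ω_arm = 36  ⇒  ω_arm = 9/13
exact speed ratio = 9/13

9/13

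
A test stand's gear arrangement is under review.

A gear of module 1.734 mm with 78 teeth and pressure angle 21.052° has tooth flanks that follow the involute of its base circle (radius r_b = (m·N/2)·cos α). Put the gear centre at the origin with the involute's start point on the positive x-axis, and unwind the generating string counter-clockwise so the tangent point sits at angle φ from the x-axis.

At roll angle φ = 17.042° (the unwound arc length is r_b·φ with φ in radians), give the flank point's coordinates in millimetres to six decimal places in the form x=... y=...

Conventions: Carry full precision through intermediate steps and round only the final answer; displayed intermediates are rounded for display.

single-mesh involute tooth geometry (78T wheel at module 1.734)
pitch radius r_p = m·N/2 = 1.734·78/2 = 67.626000
base radius r_b = r_p·cos α = 67.626000·cos 21.052° = 63.112289
roll angle φ = 17.042° = 0.29743901 rad
x = r_b·(cos φ + φ·sin φ) = 65.842616
y = r_b·(sin φ − φ·cos φ) = 0.548706

x=65.842616 y=0.548706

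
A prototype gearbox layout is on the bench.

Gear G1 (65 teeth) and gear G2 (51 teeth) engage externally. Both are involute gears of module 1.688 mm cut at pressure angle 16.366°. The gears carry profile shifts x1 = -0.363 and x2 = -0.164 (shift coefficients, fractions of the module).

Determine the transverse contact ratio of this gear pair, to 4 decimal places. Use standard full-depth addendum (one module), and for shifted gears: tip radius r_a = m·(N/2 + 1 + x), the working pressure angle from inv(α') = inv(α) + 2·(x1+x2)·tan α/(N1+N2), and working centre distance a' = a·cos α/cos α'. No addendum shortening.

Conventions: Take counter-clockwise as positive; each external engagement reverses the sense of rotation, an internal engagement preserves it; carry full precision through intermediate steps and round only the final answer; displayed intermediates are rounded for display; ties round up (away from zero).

recognized (one external pair, fixed centres): single-mesh tooth geometry, m = 1.688, N1 = 65, N2 = 51
base radii: r_b1 = 52.637147, r_b2 = 41.299915
tip radii: r_a1 = 55.935256, r_a2 = 44.455168
inv(α') = inv(16.366°) + 2·(-0.363-0.164)·tan α/(65+51) = 0.00536236  ⇒  α' = 14.34188°
a' = a·cos α / cos α' = 97.9040·cos 16.366°/cos 14.34188° = 96.958791
action lengths: √(r_a1²−r_b1²) = 18.923098, √(r_a2²−r_b2²) = 16.449285
base pitch p_b = π·m·cos α = 5.088138
CR = (18.923098 + 16.449285 − 96.958791·sin 14.34188°)/5.088138 = 2.231658
contact ratio ≈ 2.2317

2.2317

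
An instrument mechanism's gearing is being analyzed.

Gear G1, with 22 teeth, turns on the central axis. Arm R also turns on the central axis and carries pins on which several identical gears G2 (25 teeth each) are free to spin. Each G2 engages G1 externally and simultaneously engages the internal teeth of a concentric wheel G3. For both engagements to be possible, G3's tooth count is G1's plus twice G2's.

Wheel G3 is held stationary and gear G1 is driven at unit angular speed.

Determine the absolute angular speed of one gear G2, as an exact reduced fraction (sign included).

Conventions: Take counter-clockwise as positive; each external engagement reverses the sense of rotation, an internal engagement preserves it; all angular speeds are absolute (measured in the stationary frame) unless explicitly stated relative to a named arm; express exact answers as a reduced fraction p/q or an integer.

-11/25

class = planetary set [G3 = 22+2·25 = 72; Willis about the carrier]
ring teeth: 22 + 2·25 = 72
22(ω_sun−ω_arm) = −72(ω_ring−ω_arm),  ω_ring = 0, ω_sun = 1
22(1−ω_arm) = −72(0−ω_arm)  ⇒  94·ω_arm = 22  ⇒  ω_arm = 11/47
sun–planet mesh: 22·(1−11/47) = −25·(ω_p−ω_arm)  ⇒  ω_p−ω_arm = -792/1175
ω_p = 11/47 − 792/1175 = -11/25
exact speed ratio = -11/25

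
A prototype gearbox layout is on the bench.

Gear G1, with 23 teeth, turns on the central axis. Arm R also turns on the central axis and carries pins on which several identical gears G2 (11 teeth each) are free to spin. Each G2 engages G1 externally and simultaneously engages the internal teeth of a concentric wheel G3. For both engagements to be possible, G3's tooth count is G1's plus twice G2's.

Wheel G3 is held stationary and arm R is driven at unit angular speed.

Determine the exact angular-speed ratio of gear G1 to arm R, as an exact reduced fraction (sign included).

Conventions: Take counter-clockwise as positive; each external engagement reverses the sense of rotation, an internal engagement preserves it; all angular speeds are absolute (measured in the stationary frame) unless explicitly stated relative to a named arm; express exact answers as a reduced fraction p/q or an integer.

planetary set (23T centre, 11T on arm, 45T internal) — Willis relation
ring teeth: 23 + 2·11 = 45
23(ω_sun−ω_arm) = −45(ω_ring−ω_arm),  ω_ring = 0, ω_arm = 1
ω_sun = 1 − (45/23)(0−1) = 68/23
ω_out/ω_in = 68/23

68/23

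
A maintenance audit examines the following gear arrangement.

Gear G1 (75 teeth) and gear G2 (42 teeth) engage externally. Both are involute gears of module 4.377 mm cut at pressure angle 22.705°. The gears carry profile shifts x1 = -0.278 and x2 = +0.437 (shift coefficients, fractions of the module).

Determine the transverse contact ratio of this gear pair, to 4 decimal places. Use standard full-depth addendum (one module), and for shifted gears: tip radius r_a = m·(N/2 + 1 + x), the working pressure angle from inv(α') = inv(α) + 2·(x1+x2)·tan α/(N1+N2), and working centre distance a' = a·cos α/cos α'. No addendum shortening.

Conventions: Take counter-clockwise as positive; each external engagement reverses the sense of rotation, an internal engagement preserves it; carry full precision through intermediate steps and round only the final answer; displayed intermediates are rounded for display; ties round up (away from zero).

class = single-mesh tooth geometry [involute pair 75T × 42T, m = 4.377]
base radii: r_b1 = 151.417567, r_b2 = 84.793838
tip radii: r_a1 = 167.297694, r_a2 = 98.206749
inv(α') = inv(22.705°) + 2·(-0.278+0.437)·tan α/(75+42) = 0.02327182  ⇒  α' = 23.07058°
a' = a·cos α / cos α' = 256.0545·cos 22.705°/cos 23.07058° = 256.745164
action lengths: √(r_a1²−r_b1²) = 71.142383, √(r_a2²−r_b2²) = 49.543623
base pitch p_b = π·m·cos α = 12.685128
CR = (71.142383 + 49.543623 − 256.745164·sin 23.07058°)/12.685128 = 1.582689
contact ratio ≈ 1.5827

1.5827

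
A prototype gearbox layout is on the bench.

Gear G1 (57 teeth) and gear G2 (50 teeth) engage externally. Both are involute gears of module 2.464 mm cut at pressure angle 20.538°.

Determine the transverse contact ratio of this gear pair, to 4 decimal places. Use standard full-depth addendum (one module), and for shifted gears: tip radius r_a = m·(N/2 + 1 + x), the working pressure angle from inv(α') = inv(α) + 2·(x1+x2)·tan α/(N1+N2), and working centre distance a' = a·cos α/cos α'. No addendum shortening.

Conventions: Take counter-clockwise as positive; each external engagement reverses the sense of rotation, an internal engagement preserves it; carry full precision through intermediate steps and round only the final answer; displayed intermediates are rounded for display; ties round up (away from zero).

recognized (one external pair, fixed centres): single-mesh tooth geometry, m = 2.464, N1 = 57, N2 = 50
base radii: r_b1 = 65.760543, r_b2 = 57.684687
tip radii: r_a1 = 72.688000, r_a2 = 64.064000
no profile shift: α' = α, a' = a
action lengths: √(r_a1²−r_b1²) = 30.969281, √(r_a2²−r_b2²) = 27.868854
base pitch p_b = π·m·cos α = 7.248872
CR = (30.969281 + 27.868854 − 131.824000·sin 20.53800°)/7.248872 = 1.736893
contact ratio ≈ 1.7369

1.7369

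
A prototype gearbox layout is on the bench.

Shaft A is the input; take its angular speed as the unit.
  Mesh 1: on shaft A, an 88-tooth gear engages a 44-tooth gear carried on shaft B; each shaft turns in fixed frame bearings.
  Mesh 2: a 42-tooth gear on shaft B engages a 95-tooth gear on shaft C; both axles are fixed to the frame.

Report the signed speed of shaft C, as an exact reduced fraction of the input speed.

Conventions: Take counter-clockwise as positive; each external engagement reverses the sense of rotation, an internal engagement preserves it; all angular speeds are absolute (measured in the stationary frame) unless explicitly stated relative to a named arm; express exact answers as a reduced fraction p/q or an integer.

84/95

2-mesh fixed-axis compound train (all bearings frame-fixed)
mesh 1 [88T→44T]: |ω|/ω_in = 1×88/44 = 2, sense flips to −
mesh 2 [42T→95T]: |ω|/ω_in = 2×42/95 = 84/95, sense flips to +
signed output speed (× input speed) = 84/95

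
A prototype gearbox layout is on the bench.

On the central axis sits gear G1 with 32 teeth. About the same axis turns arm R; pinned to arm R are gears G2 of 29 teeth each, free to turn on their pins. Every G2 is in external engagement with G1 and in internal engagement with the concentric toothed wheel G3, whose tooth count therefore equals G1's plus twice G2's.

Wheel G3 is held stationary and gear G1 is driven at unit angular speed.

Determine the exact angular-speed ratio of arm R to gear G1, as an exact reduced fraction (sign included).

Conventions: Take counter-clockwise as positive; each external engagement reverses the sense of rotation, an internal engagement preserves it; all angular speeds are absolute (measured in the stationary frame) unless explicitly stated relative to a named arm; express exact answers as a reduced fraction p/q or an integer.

topology: planetary set — G1 32T / G2 29T / G3 90T, arm = carrier (Willis)
ring teeth: 32 + 2·29 = 90
32(ω_sun−ω_arm) = −90(ω_ring−ω_arm),  ω_ring = 0, ω_sun = 1
32(1−ω_arm) = −90(0−ω_arm)  ⇒  122·ω_arm = 32  ⇒  ω_arm = 16/61
ω_out/ω_in = 16/61

16/61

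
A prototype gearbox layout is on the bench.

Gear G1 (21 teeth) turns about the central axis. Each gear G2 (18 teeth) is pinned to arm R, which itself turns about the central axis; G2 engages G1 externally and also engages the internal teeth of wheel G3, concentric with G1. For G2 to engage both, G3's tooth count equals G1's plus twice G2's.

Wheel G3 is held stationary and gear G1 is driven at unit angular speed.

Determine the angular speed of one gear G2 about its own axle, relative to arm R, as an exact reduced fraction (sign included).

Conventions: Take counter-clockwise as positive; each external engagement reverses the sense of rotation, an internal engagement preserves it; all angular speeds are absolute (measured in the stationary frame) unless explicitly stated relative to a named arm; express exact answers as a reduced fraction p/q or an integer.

-133/156

recognized (axles ride arm R): planetary set, 21/18/57 teeth
ring teeth: 21 + 2·18 = 57
21(ω_sun−ω_arm) = −57(ω_ring−ω_arm),  ω_ring = 0, ω_sun = 1
21(1−ω_arm) = −57(0−ω_arm)  ⇒  78·ω_arm = 21  ⇒  ω_arm = 7/26
sun–planet mesh: 21·(1−7/26) = −18·(ω_p−ω_arm)  ⇒  ω_p−ω_arm = -133/156
exact speed ratio = -133/156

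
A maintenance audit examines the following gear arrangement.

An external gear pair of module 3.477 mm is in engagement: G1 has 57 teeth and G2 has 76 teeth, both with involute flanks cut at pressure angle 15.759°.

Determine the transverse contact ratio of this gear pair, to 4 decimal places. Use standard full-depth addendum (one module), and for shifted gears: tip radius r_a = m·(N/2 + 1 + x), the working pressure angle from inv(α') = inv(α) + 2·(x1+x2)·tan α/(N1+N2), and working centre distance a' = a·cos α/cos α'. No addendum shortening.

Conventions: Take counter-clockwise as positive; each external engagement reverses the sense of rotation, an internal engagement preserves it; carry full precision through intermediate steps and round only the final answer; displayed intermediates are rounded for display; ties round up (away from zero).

2.0984

single-mesh involute tooth geometry (57T engaging 76T at module 3.477)
base radii: r_b1 = 95.369794, r_b2 = 127.159725
tip radii: r_a1 = 102.571500, r_a2 = 135.603000
no profile shift: α' = α, a' = a
action lengths: √(r_a1²−r_b1²) = 37.755993, √(r_a2²−r_b2²) = 47.101782
base pitch p_b = π·m·cos α = 10.512738
CR = (37.755993 + 47.101782 − 231.220500·sin 15.75900°)/10.512738 = 2.098428
contact ratio ≈ 2.0984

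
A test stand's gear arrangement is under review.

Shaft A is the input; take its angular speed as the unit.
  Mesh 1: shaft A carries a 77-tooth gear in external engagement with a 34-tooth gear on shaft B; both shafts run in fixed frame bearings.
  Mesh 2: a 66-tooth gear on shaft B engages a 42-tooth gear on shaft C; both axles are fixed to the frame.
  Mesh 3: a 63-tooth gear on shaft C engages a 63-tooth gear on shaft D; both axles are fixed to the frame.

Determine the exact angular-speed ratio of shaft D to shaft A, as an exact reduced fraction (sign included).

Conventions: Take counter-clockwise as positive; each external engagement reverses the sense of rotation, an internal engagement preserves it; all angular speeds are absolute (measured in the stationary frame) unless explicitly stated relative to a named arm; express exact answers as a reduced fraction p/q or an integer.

class = fixed-axis compound train [3 meshes; 3 ratios multiply, 3 sense flips]
mesh 1 [77T→34T]: running ratio 77/34, sense −
mesh 2 [66T→42T]: running ratio 121/34, sense +
mesh 3 [63T→63T]: running ratio 121/34, sense −
ω_out/ω_in = -121/34

-121/34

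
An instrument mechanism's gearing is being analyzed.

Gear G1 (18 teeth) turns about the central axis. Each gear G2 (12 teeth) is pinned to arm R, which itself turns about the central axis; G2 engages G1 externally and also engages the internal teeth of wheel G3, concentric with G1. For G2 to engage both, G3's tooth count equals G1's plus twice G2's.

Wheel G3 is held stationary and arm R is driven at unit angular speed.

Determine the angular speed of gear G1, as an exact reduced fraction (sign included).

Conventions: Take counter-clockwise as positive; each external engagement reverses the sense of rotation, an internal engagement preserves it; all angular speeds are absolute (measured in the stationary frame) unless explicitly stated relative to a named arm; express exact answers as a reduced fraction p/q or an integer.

topology: planetary set — G1 18T / G2 12T / G3 42T, arm = carrier (Willis)
ring teeth: 18 + 2·12 = 42
18(ω_sun−ω_arm) = −42(ω_ring−ω_arm),  ω_ring = 0, ω_arm = 1
ω_sun = 1 − (42/18)(0−1) = 10/3
exact speed ratio = 10/3

10/3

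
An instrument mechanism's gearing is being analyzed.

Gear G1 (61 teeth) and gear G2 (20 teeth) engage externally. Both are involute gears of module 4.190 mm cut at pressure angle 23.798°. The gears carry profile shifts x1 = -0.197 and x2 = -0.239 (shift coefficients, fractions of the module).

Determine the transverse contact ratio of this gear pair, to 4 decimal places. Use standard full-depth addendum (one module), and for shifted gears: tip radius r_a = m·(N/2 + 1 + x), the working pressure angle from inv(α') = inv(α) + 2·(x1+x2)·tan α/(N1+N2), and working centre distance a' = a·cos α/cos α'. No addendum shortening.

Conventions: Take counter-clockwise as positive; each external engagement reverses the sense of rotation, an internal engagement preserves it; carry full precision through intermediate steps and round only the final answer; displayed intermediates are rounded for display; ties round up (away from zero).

1.6176

single-mesh involute tooth geometry (61T engaging 20T at module 4.190)
base radii: r_b1 = 116.929071, r_b2 = 38.337400
tip radii: r_a1 = 131.159570, r_a2 = 45.088590
inv(α') = inv(23.798°) + 2·(-0.197-0.239)·tan α/(61+20) = 0.02090973  ⇒  α' = 22.29600°
a' = a·cos α / cos α' = 169.6950·cos 23.798°/cos 22.29600° = 167.812793
action lengths: √(r_a1²−r_b1²) = 59.417381, √(r_a2²−r_b2²) = 23.732355
base pitch p_b = π·m·cos α = 12.044050
CR = (59.417381 + 23.732355 − 167.812793·sin 22.29600°)/12.044050 = 1.617643
contact ratio ≈ 1.6176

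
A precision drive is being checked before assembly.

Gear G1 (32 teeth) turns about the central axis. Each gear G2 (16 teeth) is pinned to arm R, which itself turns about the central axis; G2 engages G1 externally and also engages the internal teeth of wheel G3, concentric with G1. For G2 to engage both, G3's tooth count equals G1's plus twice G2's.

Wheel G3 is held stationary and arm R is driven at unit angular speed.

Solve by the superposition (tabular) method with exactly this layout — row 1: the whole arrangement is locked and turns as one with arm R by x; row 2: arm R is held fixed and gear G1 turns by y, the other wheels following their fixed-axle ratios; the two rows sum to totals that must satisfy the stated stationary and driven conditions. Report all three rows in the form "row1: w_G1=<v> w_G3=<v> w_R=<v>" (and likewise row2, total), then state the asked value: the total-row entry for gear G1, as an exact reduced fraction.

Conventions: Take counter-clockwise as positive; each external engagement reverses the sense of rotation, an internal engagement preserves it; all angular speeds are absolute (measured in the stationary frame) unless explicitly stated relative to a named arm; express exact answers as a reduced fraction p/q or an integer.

planetary set (32T centre, 16T on arm, 64T internal) — Willis relation
row 1 — lock + rotate with arm: ω_sun = ω_ring = ω_arm = x
row 2 (arm held, sun turns y): ω_ring = −(32/64)·y, ω_arm = 0
boundary: total ω_ring = x − (32/64)·y = 0 and total ω_arm = x = 1  ⇒  y = 2, x = 1
row 2 ring = −(32/64)·2 = -1
totals (row 1 + row 2): sun 1 + 2 = 3, ring 1 + (-1) = 0, arm 1 + 0 = 1
asked cell (total, sun) = 3

row1: w_G1=1 w_G3=1 w_R=1
row2: w_G1=2 w_G3=-1 w_R=0
total: w_G1=3 w_G3=0 w_R=1
asked value: 3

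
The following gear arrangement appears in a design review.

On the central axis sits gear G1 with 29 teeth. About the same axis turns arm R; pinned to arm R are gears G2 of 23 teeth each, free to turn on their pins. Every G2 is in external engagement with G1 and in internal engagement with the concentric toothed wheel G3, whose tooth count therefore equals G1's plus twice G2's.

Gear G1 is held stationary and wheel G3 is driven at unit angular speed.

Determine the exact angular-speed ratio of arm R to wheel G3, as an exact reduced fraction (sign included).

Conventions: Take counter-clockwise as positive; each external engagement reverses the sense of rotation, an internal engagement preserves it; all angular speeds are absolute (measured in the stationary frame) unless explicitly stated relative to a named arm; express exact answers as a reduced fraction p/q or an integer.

recognized (axles ride arm R): planetary set, 29/23/75 teeth
ring teeth: 29 + 2·23 = 75
29(ω_sun−ω_arm) = −75(ω_ring−ω_arm),  ω_sun = 0, ω_ring = 1
29(0−ω_arm) = −75(1−ω_arm)  ⇒  104·ω_arm = 75  ⇒  ω_arm = 75/104
ω_out/ω_in = 75/104

75/104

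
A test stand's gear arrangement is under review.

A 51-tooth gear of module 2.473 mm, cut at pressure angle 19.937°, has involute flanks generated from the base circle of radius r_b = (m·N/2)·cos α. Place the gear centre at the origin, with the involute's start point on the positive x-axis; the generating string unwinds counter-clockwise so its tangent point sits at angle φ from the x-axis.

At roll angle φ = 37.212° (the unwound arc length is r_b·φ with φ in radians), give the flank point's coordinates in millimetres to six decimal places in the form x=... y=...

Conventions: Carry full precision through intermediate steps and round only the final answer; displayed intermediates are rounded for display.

x=70.497199 y=5.188629

topology: single-mesh involute geometry — m = 2.473, N = 51
pitch radius r_p = m·N/2 = 2.473·51/2 = 63.061500
base radius r_b = r_p·cos α = 63.061500·cos 19.937° = 59.282106
roll angle φ = 37.212° = 0.64947192 rad
x = r_b·(cos φ + φ·sin φ) = 70.497199
y = r_b·(sin φ − φ·cos φ) = 5.188629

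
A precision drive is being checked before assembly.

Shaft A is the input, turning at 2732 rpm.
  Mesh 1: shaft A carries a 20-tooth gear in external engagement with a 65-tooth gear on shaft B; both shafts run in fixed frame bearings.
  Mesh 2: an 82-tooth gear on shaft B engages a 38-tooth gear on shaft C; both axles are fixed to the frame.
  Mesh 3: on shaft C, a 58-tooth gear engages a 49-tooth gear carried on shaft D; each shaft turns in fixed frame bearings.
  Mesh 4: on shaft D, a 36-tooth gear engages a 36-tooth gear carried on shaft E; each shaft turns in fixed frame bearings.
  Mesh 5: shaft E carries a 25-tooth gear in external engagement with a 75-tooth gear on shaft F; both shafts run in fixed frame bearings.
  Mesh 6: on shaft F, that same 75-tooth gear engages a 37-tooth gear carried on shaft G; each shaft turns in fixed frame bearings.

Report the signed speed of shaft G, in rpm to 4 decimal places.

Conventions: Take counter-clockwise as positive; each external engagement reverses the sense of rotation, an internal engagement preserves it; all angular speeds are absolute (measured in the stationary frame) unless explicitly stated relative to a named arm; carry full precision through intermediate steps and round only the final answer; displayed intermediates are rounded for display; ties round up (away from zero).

6-mesh fixed-axis compound train (all bearings frame-fixed)
mesh 1 [20T→65T]: ω = 2732.0000×20/65 = 840.6154 rpm, sense flips to −
mesh 2 [82T→38T]: ω = 840.6154×82/38 = 1813.9595 rpm, sense flips to +
mesh 3 [58T→49T]: ω = 1813.9595×58/49 = 2147.1358 rpm, sense flips to −
mesh 4 [36T→36T]: ω = 2147.1358×36/36 = 2147.1358 rpm, sense flips to +
mesh 5 [25T→75T]: ω = 2147.1358×25/75 = 715.7119 rpm, sense flips to −
mesh 6 [75T→37T]: ω = 715.7119×75/37 = 1450.7674 rpm, sense flips to +
signed output speed = +1450.7674 rpm

+1450.7674 rpm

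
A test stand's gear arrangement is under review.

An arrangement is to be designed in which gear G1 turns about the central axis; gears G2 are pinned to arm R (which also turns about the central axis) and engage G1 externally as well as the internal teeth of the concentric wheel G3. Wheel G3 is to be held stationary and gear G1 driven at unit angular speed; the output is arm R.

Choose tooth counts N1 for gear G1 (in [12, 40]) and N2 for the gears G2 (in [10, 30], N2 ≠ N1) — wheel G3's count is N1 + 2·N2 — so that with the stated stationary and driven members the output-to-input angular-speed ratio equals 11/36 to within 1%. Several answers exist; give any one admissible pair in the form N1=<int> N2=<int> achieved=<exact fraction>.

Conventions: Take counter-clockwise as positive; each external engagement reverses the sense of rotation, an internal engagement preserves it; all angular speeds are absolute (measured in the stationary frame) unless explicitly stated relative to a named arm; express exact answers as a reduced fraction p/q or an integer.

topology: planetary set — design target 11/36, arm = carrier (Willis)
Willis with ω_ring = 0: ω_arm/ω_sun = N1/(N1+N3); set equal to 11/36  ⇒  N3/N1 = 1/(11/36) − 1 = 25/11
N3 = N1 + 2·N2  ⇒  N2/N1 = (N3/N1 − 1)/2 = (25/11 − 1)/2 = 7/11
smallest multiple with N1 ≥ 12 and N2 ≥ 10: k = 2  ⇒  N1 = 2·11 = 22, N2 = 2·7 = 14 (N1 ≤ 40, N2 ≤ 30, N2 ≠ N1 ✓), N3 = 22 + 2·14 = 50
check: N1/(N1+N3) with N1 = 22, N3 = 50 gives 11/36; |achieved − target| = 0 ≤ 11/3600 ✓

N1=22 N2=14 achieved=11/36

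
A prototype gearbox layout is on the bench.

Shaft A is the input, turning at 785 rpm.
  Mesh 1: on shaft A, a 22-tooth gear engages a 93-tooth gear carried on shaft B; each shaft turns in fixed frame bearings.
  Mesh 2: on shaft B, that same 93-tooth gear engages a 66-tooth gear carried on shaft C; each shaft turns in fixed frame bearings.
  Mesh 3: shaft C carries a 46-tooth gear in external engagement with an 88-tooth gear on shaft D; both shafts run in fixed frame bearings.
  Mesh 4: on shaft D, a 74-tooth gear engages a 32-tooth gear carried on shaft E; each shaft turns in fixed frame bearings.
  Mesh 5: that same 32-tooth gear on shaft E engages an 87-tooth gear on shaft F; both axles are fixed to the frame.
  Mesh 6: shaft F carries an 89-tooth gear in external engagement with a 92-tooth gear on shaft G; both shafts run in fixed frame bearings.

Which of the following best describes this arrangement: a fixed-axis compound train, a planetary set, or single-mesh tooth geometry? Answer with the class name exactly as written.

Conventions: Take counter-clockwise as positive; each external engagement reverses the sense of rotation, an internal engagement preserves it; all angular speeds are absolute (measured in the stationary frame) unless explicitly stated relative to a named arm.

fixed-axis compound train

6-mesh fixed-axis compound train (all bearings frame-fixed)
classification: fixed-axis compound train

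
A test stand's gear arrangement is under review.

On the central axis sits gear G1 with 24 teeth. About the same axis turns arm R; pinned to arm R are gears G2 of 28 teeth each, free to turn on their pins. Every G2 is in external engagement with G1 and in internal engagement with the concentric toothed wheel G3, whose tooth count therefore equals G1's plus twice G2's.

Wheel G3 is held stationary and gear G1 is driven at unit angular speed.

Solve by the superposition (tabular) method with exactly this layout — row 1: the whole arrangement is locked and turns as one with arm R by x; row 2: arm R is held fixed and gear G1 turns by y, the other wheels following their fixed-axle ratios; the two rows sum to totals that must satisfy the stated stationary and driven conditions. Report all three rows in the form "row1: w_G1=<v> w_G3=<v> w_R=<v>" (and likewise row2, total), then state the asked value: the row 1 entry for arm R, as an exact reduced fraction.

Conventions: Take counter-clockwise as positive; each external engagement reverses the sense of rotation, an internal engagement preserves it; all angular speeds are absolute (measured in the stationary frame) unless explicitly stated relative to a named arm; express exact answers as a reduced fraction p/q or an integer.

row1: w_G1=3/13 w_G3=3/13 w_R=3/13
row2: w_G1=10/13 w_G3=-3/13 w_R=0
total: w_G1=1 w_G3=0 w_R=3/13
asked value: 3/13

recognized (axles ride arm R): planetary set, 24/28/80 teeth
row 1 — lock + rotate with arm: ω_sun = ω_ring = ω_arm = x
row 2 — arm fixed, fixed-axis ratios: sun y, ring −(24/80)·y, arm 0
boundary: total ω_ring = x − (24/80)·y = 0 and total ω_sun = x + y = 1  ⇒  y = 10/13, x = 3/13
row 2 ring = −(24/80)·10/13 = -3/13
totals (row 1 + row 2): sun 3/13 + 10/13 = 1, ring 3/13 + (-3/13) = 0, arm 3/13 + 0 = 3/13
asked cell (row1, arm) = 3/13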